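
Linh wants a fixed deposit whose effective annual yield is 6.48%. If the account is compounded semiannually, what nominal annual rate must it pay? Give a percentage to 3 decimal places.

(1 + r/2)^2 − 1 = 0.0648, so 1 + r/2 = 1.0648^(1/2).
r/2 = 0.031891, so r = 0.063783 = 6.378%.

6.378%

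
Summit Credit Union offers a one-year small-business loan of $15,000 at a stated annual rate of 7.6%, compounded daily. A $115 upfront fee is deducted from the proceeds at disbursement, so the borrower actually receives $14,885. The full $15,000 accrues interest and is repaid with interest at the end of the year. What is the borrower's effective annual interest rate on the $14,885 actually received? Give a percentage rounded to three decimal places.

8.729%

Amount owed after one year: 15,000 × (1 + 0.076/365)^365 = 15,000 × 1.078954 = $16,184.31.
Effective rate on net proceeds: 16,184.31 / 14,885 − 1 = 0.087290 = 8.729%.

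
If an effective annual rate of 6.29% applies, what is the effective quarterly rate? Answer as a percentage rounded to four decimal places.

The per-quarter rate i satisfies (1 + i)^4 = 1 + 0.0629.
i = 1.0629^(1/4) − 1 = 0.0153671 = 1.5367%.

1.5367%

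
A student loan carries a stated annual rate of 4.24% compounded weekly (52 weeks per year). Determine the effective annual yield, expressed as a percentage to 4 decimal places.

EAR = (1 + 0.0424/52)^52 − 1.
= 1.043294 − 1 = 4.3294%.

4.3294%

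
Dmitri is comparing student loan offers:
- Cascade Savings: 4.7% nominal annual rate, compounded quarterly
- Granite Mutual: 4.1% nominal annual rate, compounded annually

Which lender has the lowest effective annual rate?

Cascade Savings: (1 + 0.047/4)^4 − 1 = 4.783%
Granite Mutual: compounded annually, EAR = 4.100%
The lowest effective annual rate is Granite Mutual at 4.100%.

Granite Mutual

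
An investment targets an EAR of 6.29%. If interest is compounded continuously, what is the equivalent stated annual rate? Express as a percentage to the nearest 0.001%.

6.100%

Continuous: nominal r satisfies e^r − 1 = 0.0629.
r = ln(1 + 0.0629) = ln(1.0629) = 0.061001 = 6.100%.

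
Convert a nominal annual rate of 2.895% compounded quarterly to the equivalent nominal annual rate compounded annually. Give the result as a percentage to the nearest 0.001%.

EAR = (1 + 0.02895/4)^4 − 1 = 0.029266.
Compounded annually, the equivalent nominal rate is the EAR itself: 2.927%.

2.927%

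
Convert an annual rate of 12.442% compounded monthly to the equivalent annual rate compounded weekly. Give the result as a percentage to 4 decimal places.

EAR = (1 + 0.12442/12)^12 − 1 = 0.131766.
Solve (1 + r/52)^52 = 1.131766: r/52 = 1.131766^(1/52) − 1 = 0.002383, so r = 0.123927 = 12.3927%.

12.3927%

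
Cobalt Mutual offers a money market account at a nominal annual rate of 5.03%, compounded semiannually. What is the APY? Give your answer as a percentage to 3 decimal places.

EAR = (1 + 0.0503/2)^2 − 1.
= 1.050933 − 1 = 5.093%.

5.093%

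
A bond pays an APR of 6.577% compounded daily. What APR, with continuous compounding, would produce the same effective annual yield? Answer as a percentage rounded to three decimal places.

6.576%

EAR = (1 + 0.06577/365)^365 − 1 = 0.067975.
Equivalent continuous rate: r = ln(1 + 0.067975) = 0.065764 = 6.576%.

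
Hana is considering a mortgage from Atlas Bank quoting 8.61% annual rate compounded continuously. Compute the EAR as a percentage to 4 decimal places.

8.9915%

With continuous compounding, EAR = e^0.0861 − 1.
e^0.0861 = 1.089915, so EAR = 0.089915 = 8.9915%.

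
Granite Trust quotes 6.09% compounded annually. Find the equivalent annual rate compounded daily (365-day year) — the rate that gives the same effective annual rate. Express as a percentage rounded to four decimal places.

5.9122%

Compounded annually, EAR = nominal = 0.060900.
Solve (1 + r/365)^365 = 1.060900: r/365 = 1.060900^(1/365) − 1 = 0.000162, so r = 0.059122 = 5.9122%.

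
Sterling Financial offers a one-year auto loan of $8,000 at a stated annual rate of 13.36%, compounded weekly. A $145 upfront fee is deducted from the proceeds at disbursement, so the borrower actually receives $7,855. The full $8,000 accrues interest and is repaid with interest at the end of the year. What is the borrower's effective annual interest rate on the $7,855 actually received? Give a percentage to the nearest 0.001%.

Amount owed after one year: 8,000 × (1 + 0.1336/52)^52 = 8,000 × 1.142740 = $9,141.92.
Effective rate on net proceeds: 9,141.92 / 7,855 − 1 = 0.163834 = 16.383%.

16.383%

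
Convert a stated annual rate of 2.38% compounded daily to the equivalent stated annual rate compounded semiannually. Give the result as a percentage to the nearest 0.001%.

EAR = (1 + 0.0238/365)^365 − 1 = 0.024085.
Solve (1 + r/2)^2 = 1.024085: r/2 = 1.024085^(1/2) − 1 = 0.011971, so r = 0.023941 = 2.394%.

2.394%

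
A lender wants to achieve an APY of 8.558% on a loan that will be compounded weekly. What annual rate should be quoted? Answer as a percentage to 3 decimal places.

8.218%

(1 + r/52)^52 − 1 = 0.08558, so 1 + r/52 = 1.08558^(1/52).
r/52 = 0.001580, so r = 0.082179 = 8.218%.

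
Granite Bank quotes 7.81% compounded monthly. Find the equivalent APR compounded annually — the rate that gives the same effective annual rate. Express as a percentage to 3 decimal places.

EAR = (1 + 0.0781/12)^12 − 1 = 0.080957.
Compounded annually, the equivalent nominal rate is the EAR itself: 8.096%.

8.096%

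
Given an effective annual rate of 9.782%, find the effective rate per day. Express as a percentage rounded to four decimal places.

0.0256%

The per-day rate i satisfies (1 + i)^365 = 1 + 0.09782.
i = 1.09782^(1/365) − 1 = 0.0002557 = 0.0256%.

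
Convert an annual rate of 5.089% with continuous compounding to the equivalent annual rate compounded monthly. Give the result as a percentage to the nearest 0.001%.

5.100%

EAR under continuous compounding: e^0.05089 − 1 = 0.052207.
Solve (1 + r/12)^12 = 1.052207: r/12 = 1.052207^(1/12) − 1 = 0.004250, so r = 0.050998 = 5.100%.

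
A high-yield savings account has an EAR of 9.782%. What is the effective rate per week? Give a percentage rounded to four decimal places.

0.1796%

The per-week rate i satisfies (1 + i)^52 = 1 + 0.09782.
i = 1.09782^(1/52) − 1 = 0.0017963 = 0.1796%.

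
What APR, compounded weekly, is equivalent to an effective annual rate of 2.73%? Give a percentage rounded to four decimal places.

(1 + r/52)^52 − 1 = 0.0273, so 1 + r/52 = 1.0273^(1/52).
r/52 = 0.000518, so r = 0.026941 = 2.6941%.

2.6941%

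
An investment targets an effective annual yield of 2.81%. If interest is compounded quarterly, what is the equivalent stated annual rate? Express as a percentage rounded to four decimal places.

2.7809%

(1 + r/4)^4 − 1 = 0.0281, so 1 + r/4 = 1.0281^(1/4).
r/4 = 0.006952, so r = 0.027809 = 2.7809%.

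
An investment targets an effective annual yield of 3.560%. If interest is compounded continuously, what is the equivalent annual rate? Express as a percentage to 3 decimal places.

3.498%

Continuous: nominal r satisfies e^r − 1 = 0.03560.
r = ln(1 + 0.03560) = ln(1.03560) = 0.034981 = 3.498%.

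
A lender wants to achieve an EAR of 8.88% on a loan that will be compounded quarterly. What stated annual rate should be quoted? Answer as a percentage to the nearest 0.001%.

(1 + r/4)^4 − 1 = 0.0888, so 1 + r/4 = 1.0888^(1/4).
r/4 = 0.021497, so r = 0.085987 = 8.599%.

8.599%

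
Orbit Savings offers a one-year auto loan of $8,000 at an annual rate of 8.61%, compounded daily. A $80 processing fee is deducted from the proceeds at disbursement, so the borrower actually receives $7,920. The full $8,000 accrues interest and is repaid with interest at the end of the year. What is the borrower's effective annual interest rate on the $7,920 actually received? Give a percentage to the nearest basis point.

10.09%

Amount owed after one year: 8,000 × (1 + 0.0861/365)^365 = 8,000 × 1.089904 = $8,719.23.
Effective rate on net proceeds: 8,719.23 / 7,920 − 1 = 0.100913 = 10.09%.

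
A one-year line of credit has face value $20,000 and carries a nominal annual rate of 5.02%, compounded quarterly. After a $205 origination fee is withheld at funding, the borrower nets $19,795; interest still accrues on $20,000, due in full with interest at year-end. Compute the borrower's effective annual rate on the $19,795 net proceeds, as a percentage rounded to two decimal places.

Amount owed after one year: 20,000 × (1 + 0.0502/4)^4 = 20,000 × 1.051153 = $21,023.06.
Effective rate on net proceeds: 21,023.06 / 19,795 − 1 = 0.062039 = 6.20%.

6.20%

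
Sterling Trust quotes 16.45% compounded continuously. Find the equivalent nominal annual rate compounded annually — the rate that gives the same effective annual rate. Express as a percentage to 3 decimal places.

EAR under continuous compounding: e^0.1645 − 1 = 0.178804.
Compounded annually, the equivalent nominal rate is the EAR itself: 17.880%.

17.880%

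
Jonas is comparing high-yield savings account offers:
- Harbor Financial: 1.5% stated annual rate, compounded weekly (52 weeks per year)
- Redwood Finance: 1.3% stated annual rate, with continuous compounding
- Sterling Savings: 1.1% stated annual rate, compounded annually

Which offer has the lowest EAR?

Harbor Financial: (1 + 0.015/52)^52 − 1 = 1.511%
Redwood Finance: e^0.013 − 1 = 1.308%
Sterling Savings: compounded annually, EAR = 1.100%
The lowest effective annual rate is Sterling Savings at 1.100%.

Sterling Savings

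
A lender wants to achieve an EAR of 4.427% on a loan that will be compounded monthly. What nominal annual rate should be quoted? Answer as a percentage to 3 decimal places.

4.340%

(1 + r/12)^12 − 1 = 0.04427, so 1 + r/12 = 1.04427^(1/12).
r/12 = 0.003616, so r = 0.043396 = 4.340%.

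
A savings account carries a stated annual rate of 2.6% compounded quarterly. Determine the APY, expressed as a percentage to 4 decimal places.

EAR = (1 + 0.026/4)^4 − 1.
= 1.026255 − 1 = 2.6255%.

2.6255%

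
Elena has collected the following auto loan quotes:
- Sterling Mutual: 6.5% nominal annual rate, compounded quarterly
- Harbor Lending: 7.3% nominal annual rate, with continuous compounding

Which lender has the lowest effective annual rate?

Sterling Mutual

Sterling Mutual: (1 + 0.065/4)^4 − 1 = 6.660%
Harbor Lending: e^0.073 − 1 = 7.573%
The lowest effective annual rate is Sterling Mutual at 6.660%.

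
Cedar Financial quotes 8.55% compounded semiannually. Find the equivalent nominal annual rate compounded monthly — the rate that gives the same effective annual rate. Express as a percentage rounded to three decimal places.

EAR = (1 + 0.0855/2)^2 − 1 = 0.087328.
Solve (1 + r/12)^12 = 1.087328: r/12 = 1.087328^(1/12) − 1 = 0.007001, so r = 0.084016 = 8.402%.

8.402%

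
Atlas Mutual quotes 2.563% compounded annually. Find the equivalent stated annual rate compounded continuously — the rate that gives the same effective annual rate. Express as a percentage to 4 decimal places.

2.5307%

Compounded annually, EAR = nominal = 0.025630.
Equivalent continuous rate: r = ln(1 + 0.025630) = 0.025307 = 2.5307%.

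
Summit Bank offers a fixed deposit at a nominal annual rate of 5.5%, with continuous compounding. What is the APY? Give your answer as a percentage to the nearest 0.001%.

5.654%

With continuous compounding, EAR = e^0.055 − 1.
e^0.055 = 1.056541, so EAR = 0.056541 = 5.654%.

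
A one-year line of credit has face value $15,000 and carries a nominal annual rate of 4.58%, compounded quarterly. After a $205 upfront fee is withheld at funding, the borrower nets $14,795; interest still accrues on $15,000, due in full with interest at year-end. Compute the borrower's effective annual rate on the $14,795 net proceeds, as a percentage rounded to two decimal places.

Amount owed after one year: 15,000 × (1 + 0.0458/4)^4 = 15,000 × 1.046593 = $15,698.89.
Effective rate on net proceeds: 15,698.89 / 14,795 − 1 = 0.061094 = 6.11%.

6.11%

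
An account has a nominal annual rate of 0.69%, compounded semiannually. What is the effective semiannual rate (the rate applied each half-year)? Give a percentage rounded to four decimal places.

With a nominal annual rate compounded semiannually, the periodic rate is the nominal rate divided by 2.
i = 0.0069 / 2 = 0.0034500 = 0.3450%.

0.3450%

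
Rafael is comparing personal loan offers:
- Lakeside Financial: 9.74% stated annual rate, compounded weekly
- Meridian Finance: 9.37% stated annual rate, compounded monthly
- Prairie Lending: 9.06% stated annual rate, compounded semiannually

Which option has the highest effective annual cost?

Lakeside Financial

Lakeside Financial: (1 + 0.0974/52)^52 − 1 = 10.220%
Meridian Finance: (1 + 0.0937/12)^12 − 1 = 9.783%
Prairie Lending: (1 + 0.0906/2)^2 − 1 = 9.265%
The highest effective annual rate is Lakeside Financial at 10.220%.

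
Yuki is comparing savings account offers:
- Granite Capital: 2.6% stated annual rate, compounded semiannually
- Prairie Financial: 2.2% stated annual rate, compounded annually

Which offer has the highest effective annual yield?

Granite Capital

Granite Capital: (1 + 0.026/2)^2 − 1 = 2.617%
Prairie Financial: compounded annually, EAR = 2.200%
The highest effective annual rate is Granite Capital at 2.617%.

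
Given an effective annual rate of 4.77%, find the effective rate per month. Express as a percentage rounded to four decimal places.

0.3891%

The per-month rate i satisfies (1 + i)^12 = 1 + 0.0477.
i = 1.0477^(1/12) − 1 = 0.0038907 = 0.3891%.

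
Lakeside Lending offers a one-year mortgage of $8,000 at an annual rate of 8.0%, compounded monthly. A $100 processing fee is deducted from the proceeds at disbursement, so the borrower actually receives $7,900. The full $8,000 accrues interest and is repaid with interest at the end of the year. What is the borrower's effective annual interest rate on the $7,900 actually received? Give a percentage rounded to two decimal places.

Amount owed after one year: 8,000 × (1 + 0.080/12)^12 = 8,000 × 1.083000 = $8,664.00.
Effective rate on net proceeds: 8,664.00 / 7,900 − 1 = 0.096708 = 9.67%.

9.67%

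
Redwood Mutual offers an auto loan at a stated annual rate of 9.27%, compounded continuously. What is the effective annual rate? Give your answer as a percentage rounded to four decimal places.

9.7133%

With continuous compounding, EAR = e^0.0927 − 1.
e^0.0927 = 1.097133, so EAR = 0.097133 = 9.7133%.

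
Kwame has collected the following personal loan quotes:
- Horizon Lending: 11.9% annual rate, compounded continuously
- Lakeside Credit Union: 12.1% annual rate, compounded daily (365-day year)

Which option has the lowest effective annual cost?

Horizon Lending

Horizon Lending: e^0.119 − 1 = 12.637%
Lakeside Credit Union: (1 + 0.121/365)^365 − 1 = 12.860%
The lowest effective annual rate is Horizon Lending at 12.637%.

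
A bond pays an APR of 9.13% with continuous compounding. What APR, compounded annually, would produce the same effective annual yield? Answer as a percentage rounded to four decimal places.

EAR under continuous compounding: e^0.0913 − 1 = 0.095598.
Compounded annually, the equivalent nominal rate is the EAR itself: 9.5598%.

9.5598%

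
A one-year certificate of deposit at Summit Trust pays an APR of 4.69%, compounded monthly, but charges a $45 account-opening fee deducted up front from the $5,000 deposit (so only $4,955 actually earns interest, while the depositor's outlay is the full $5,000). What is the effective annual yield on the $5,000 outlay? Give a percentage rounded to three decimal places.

Value after one year: 4,955 × (1 + 0.0469/12)^12 = 4,955 × 1.047921 = $5,192.45.
Effective yield on the $5,000 outlay: 5,192.45 / 5,000 − 1 = 0.038490 = 3.849%.

3.849%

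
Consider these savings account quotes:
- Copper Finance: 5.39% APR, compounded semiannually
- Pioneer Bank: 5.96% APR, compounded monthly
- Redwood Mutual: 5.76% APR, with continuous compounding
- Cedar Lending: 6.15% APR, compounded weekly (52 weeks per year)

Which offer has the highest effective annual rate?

Cedar Lending

Copper Finance: (1 + 0.0539/2)^2 − 1 = 5.463%
Pioneer Bank: (1 + 0.0596/12)^12 − 1 = 6.126%
Redwood Mutual: e^0.0576 − 1 = 5.929%
Cedar Lending: (1 + 0.0615/52)^52 − 1 = 6.339%
The highest effective annual rate is Cedar Lending at 6.339%.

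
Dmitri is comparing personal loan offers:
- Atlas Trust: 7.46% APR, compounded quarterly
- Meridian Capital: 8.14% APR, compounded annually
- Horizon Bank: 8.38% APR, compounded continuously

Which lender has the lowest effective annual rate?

Atlas Trust

Atlas Trust: (1 + 0.0746/4)^4 − 1 = 7.671%
Meridian Capital: compounded annually, EAR = 8.140%
Horizon Bank: e^0.0838 − 1 = 8.741%
The lowest effective annual rate is Atlas Trust at 7.671%.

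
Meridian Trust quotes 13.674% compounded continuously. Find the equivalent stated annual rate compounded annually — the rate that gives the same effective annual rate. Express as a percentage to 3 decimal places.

14.653%

EAR under continuous compounding: e^0.13674 − 1 = 0.146530.
Compounded annually, the equivalent nominal rate is the EAR itself: 14.653%.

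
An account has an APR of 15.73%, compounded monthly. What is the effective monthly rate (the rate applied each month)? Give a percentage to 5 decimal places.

With a nominal annual rate compounded monthly, the periodic rate is the nominal rate divided by 12.
i = 0.1573 / 12 = 0.0131083 = 1.31083%.

1.31083%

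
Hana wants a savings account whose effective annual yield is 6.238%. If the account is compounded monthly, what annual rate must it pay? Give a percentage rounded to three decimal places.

6.066%

(1 + r/12)^12 − 1 = 0.06238, so 1 + r/12 = 1.06238^(1/12).
r/12 = 0.005055, so r = 0.060665 = 6.066%.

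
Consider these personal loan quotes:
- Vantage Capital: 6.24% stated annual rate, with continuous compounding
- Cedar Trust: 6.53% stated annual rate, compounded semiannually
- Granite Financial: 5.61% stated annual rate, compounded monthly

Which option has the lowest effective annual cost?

Vantage Capital: e^0.0624 − 1 = 6.439%
Cedar Trust: (1 + 0.0653/2)^2 − 1 = 6.637%
Granite Financial: (1 + 0.0561/12)^12 − 1 = 5.757%
The lowest effective annual rate is Granite Financial at 5.757%.

Granite Financial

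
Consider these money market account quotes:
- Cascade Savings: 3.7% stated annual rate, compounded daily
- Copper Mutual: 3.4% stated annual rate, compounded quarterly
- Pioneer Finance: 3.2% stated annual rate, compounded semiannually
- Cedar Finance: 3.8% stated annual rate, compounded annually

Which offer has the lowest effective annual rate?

Pioneer Finance

Cascade Savings: (1 + 0.037/365)^365 − 1 = 3.769%
Copper Mutual: (1 + 0.034/4)^4 − 1 = 3.444%
Pioneer Finance: (1 + 0.032/2)^2 − 1 = 3.226%
Cedar Finance: compounded annually, EAR = 3.800%
The lowest effective annual rate is Pioneer Finance at 3.226%.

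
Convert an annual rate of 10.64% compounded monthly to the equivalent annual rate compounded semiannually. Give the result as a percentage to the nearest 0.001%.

10.879%

EAR = (1 + 0.1064/12)^12 − 1 = 0.111745.
Solve (1 + r/2)^2 = 1.111745: r/2 = 1.111745^(1/2) − 1 = 0.054393, so r = 0.108787 = 10.879%.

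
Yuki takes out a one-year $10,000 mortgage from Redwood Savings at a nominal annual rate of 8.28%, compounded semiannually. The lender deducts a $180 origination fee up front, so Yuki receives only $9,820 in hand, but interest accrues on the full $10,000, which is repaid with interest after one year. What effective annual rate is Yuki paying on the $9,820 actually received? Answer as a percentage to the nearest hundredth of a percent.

Amount owed after one year: 10,000 × (1 + 0.0828/2)^2 = 10,000 × 1.084514 = $10,845.14.
Effective rate on net proceeds: 10,845.14 / 9,820 − 1 = 0.104393 = 10.44%.

10.44%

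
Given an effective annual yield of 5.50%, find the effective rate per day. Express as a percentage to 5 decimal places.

0.01467%

The per-day rate i satisfies (1 + i)^365 = 1 + 0.0550.
i = 1.0550^(1/365) − 1 = 0.0001467 = 0.01467%.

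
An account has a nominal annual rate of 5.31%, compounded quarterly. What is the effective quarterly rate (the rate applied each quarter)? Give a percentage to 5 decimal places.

1.32750%

With a nominal annual rate compounded quarterly, the periodic rate is the nominal rate divided by 4.
i = 0.0531 / 4 = 0.0132750 = 1.32750%.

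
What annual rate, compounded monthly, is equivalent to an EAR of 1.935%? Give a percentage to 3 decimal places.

1.918%

(1 + r/12)^12 − 1 = 0.01935, so 1 + r/12 = 1.01935^(1/12).
r/12 = 0.001598, so r = 0.019180 = 1.918%.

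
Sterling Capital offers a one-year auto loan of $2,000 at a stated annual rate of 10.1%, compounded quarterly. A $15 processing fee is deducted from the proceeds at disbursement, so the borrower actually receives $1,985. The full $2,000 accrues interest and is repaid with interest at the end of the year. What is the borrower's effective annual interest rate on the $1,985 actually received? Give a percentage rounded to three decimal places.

Amount owed after one year: 2,000 × (1 + 0.101/4)^4 = 2,000 × 1.104890 = $2,209.78.
Effective rate on net proceeds: 2,209.78 / 1,985 − 1 = 0.113239 = 11.324%.

11.324%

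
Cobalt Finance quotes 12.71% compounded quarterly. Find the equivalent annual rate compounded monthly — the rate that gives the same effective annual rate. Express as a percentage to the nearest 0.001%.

EAR = (1 + 0.1271/4)^4 − 1 = 0.133287.
Solve (1 + r/12)^12 = 1.133287: r/12 = 1.133287^(1/12) − 1 = 0.010481, so r = 0.125777 = 12.578%.

12.578%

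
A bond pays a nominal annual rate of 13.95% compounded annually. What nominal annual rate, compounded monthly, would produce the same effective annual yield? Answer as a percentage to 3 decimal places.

13.130%

Compounded annually, EAR = nominal = 0.139500.
Solve (1 + r/12)^12 = 1.139500: r/12 = 1.139500^(1/12) − 1 = 0.010942, so r = 0.131303 = 13.130%.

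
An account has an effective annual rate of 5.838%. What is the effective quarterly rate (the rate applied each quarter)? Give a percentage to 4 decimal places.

The per-quarter rate i satisfies (1 + i)^4 = 1 + 0.05838.
i = 1.05838^(1/4) − 1 = 0.0142859 = 1.4286%.

1.4286%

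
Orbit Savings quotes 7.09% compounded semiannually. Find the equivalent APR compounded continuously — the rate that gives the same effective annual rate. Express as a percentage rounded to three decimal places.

6.967%

EAR = (1 + 0.0709/2)^2 − 1 = 0.072157.
Equivalent continuous rate: r = ln(1 + 0.072157) = 0.069672 = 6.967%.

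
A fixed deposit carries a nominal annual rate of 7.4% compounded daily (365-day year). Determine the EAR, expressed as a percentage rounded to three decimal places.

EAR = (1 + 0.074/365)^365 − 1.
= (1 + 0.000203)^365 − 1 = 1.076799 − 1 = 7.680%.

7.680%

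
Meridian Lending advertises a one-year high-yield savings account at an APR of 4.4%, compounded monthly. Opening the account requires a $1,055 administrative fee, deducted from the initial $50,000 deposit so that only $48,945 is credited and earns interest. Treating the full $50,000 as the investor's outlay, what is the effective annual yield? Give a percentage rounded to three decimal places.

Value after one year: 48,945 × (1 + 0.044/12)^12 = 48,945 × 1.044898 = $51,142.55.
Effective yield on the $50,000 outlay: 51,142.55 / 50,000 − 1 = 0.022851 = 2.285%.

2.285%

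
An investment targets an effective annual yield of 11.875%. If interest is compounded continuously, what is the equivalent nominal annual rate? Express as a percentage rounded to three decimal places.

Continuous: nominal r satisfies e^r − 1 = 0.11875.
r = ln(1 + 0.11875) = ln(1.11875) = 0.112212 = 11.221%.

11.221%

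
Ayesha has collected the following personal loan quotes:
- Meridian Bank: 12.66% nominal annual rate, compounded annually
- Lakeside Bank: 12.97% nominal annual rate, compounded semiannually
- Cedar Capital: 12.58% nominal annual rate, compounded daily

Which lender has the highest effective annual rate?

Meridian Bank: compounded annually, EAR = 12.660%
Lakeside Bank: (1 + 0.1297/2)^2 − 1 = 13.391%
Cedar Capital: (1 + 0.1258/365)^365 − 1 = 13.403%
The highest effective annual rate is Cedar Capital at 13.403%.

Cedar Capital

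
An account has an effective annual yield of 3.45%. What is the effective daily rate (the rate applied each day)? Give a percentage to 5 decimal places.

The per-day rate i satisfies (1 + i)^365 = 1 + 0.0345.
i = 1.0345^(1/365) − 1 = 0.0000929 = 0.00929%.

0.00929%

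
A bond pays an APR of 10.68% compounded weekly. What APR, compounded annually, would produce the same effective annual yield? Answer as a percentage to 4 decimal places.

EAR = (1 + 0.1068/52)^52 − 1 = 0.112590.
Compounded annually, the equivalent nominal rate is the EAR itself: 11.2590%.

11.2590%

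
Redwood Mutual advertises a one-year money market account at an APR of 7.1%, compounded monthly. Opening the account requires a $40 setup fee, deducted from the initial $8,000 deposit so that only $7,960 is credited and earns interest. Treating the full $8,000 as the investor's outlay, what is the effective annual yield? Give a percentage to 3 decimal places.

6.799%

Value after one year: 7,960 × (1 + 0.071/12)^12 = 7,960 × 1.073357 = $8,543.92.
Effective yield on the $8,000 outlay: 8,543.92 / 8,000 − 1 = 0.067990 = 6.799%.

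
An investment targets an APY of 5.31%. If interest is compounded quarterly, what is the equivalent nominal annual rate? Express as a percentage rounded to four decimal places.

(1 + r/4)^4 − 1 = 0.0531, so 1 + r/4 = 1.0531^(1/4).
r/4 = 0.013019, so r = 0.052074 = 5.2074%.

5.2074%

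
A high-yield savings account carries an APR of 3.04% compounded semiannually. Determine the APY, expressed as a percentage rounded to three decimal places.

EAR = (1 + 0.0304/2)^2 − 1.
= (1 + 0.015200)^2 − 1 = 1.030631 − 1 = 3.063%.

3.063%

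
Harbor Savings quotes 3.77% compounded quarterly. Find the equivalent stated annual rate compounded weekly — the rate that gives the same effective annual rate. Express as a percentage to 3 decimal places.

EAR = (1 + 0.0377/4)^4 − 1 = 0.038236.
Solve (1 + r/52)^52 = 1.038236: r/52 = 1.038236^(1/52) − 1 = 0.000722, so r = 0.037537 = 3.754%.

3.754%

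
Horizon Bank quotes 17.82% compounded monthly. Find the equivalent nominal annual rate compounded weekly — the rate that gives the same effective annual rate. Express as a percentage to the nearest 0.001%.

17.719%

EAR = (1 + 0.1782/12)^12 − 1 = 0.193500.
Solve (1 + r/52)^52 = 1.193500: r/52 = 1.193500^(1/52) − 1 = 0.003408, so r = 0.177191 = 17.719%.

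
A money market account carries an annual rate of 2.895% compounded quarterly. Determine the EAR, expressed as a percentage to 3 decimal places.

2.927%

EAR = (1 + 0.02895/4)^4 − 1.
= 1.029266 − 1 = 2.927%.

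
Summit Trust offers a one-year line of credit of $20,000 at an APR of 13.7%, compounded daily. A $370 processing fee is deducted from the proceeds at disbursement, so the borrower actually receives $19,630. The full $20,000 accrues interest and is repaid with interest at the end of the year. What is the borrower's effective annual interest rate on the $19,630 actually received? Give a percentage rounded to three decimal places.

Amount owed after one year: 20,000 × (1 + 0.137/365)^365 = 20,000 × 1.146799 = $22,935.97.
Effective rate on net proceeds: 22,935.97 / 19,630 − 1 = 0.168414 = 16.841%.

16.841%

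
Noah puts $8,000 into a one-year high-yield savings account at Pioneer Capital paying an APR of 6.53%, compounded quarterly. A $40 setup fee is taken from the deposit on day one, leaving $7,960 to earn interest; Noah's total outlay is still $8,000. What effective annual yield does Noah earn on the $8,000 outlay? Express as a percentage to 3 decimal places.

Value after one year: 7,960 × (1 + 0.0653/4)^4 = 7,960 × 1.066917 = $8,492.66.
Effective yield on the $8,000 outlay: 8,492.66 / 8,000 − 1 = 0.061582 = 6.158%.

6.158%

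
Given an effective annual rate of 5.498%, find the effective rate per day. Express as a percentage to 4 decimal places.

0.0147%

The per-day rate i satisfies (1 + i)^365 = 1 + 0.05498.
i = 1.05498^(1/365) − 1 = 0.0001466 = 0.0147%.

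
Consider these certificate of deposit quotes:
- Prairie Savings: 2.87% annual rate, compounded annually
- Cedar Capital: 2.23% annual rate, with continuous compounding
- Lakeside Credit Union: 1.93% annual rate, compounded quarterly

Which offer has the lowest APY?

Lakeside Credit Union

Prairie Savings: compounded annually, EAR = 2.870%
Cedar Capital: e^0.0223 − 1 = 2.255%
Lakeside Credit Union: (1 + 0.0193/4)^4 − 1 = 1.944%
The lowest effective annual rate is Lakeside Credit Union at 1.944%.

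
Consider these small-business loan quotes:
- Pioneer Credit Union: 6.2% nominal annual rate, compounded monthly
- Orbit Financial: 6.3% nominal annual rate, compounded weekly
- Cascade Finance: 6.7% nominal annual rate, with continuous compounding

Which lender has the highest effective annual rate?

Cascade Finance

Pioneer Credit Union: (1 + 0.062/12)^12 − 1 = 6.379%
Orbit Financial: (1 + 0.063/52)^52 − 1 = 6.499%
Cascade Finance: e^0.067 − 1 = 6.930%
The highest effective annual rate is Cascade Finance at 6.930%.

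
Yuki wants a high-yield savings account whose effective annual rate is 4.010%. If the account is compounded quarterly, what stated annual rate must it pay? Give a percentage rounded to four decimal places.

(1 + r/4)^4 − 1 = 0.04010, so 1 + r/4 = 1.04010^(1/4).
r/4 = 0.009878, so r = 0.039511 = 3.9511%.

3.9511%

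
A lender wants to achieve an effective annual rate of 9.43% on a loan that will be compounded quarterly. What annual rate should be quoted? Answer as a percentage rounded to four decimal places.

(1 + r/4)^4 − 1 = 0.0943, so 1 + r/4 = 1.0943^(1/4).
r/4 = 0.022784, so r = 0.091138 = 9.1138%.

9.1138%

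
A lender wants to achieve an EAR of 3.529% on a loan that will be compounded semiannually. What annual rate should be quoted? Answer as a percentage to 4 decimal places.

(1 + r/2)^2 − 1 = 0.03529, so 1 + r/2 = 1.03529^(1/2).
r/2 = 0.017492, so r = 0.034984 = 3.4984%.

3.4984%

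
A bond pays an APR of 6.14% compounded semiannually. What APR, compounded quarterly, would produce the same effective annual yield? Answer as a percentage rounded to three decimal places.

EAR = (1 + 0.0614/2)^2 − 1 = 0.062342.
Solve (1 + r/4)^4 = 1.062342: r/4 = 1.062342^(1/4) − 1 = 0.015234, so r = 0.060936 = 6.094%.

6.094%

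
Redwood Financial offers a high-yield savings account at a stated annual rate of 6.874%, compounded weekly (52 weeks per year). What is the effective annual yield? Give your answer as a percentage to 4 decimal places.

7.1109%

EAR = (1 + 0.06874/52)^52 − 1.
= (1 + 0.001322)^52 − 1 = 1.071109 − 1 = 7.1109%.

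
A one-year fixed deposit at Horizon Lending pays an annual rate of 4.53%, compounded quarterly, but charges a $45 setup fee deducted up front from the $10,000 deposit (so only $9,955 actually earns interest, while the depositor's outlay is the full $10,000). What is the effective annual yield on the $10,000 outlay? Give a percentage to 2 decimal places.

Value after one year: 9,955 × (1 + 0.0453/4)^4 = 9,955 × 1.046075 = $10,413.68.
Effective yield on the $10,000 outlay: 10,413.68 / 10,000 − 1 = 0.041368 = 4.14%.

4.14%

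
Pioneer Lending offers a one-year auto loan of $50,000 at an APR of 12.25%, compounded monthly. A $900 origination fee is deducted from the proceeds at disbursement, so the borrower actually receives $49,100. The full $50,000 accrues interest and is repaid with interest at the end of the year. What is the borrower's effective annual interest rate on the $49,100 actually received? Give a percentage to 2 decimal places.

15.03%

Amount owed after one year: 50,000 × (1 + 0.1225/12)^12 = 50,000 × 1.129617 = $56,480.87.
Effective rate on net proceeds: 56,480.87 / 49,100 − 1 = 0.150323 = 15.03%.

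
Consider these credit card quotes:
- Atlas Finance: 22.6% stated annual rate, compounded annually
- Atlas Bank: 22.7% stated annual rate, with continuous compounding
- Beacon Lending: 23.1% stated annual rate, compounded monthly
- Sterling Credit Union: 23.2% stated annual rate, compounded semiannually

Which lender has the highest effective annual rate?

Beacon Lending

Atlas Finance: compounded annually, EAR = 22.600%
Atlas Bank: e^0.227 − 1 = 25.483%
Beacon Lending: (1 + 0.231/12)^12 − 1 = 25.710%
Sterling Credit Union: (1 + 0.232/2)^2 − 1 = 24.546%
The highest effective annual rate is Beacon Lending at 25.710%.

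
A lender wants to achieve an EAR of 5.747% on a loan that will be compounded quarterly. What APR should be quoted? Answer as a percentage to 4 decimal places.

5.6271%

(1 + r/4)^4 − 1 = 0.05747, so 1 + r/4 = 1.05747^(1/4).
r/4 = 0.014068, so r = 0.056271 = 5.6271%.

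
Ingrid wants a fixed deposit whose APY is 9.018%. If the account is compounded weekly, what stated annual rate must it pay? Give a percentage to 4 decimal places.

(1 + r/52)^52 − 1 = 0.09018, so 1 + r/52 = 1.09018^(1/52).
r/52 = 0.001662, so r = 0.086415 = 8.6415%.

8.6415%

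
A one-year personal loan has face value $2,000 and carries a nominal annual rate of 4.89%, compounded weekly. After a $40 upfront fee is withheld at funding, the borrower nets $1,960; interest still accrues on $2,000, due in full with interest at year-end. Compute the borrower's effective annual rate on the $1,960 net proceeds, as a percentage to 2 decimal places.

Amount owed after one year: 2,000 × (1 + 0.0489/52)^52 = 2,000 × 1.050091 = $2,100.18.
Effective rate on net proceeds: 2,100.18 / 1,960 − 1 = 0.071522 = 7.15%.

7.15%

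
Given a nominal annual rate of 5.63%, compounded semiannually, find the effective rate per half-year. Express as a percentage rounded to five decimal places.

With a nominal annual rate compounded semiannually, the periodic rate is the nominal rate divided by 2.
i = 0.0563 / 2 = 0.0281500 = 2.81500%.

2.81500%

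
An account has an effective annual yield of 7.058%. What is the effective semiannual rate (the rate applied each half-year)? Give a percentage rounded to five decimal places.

The per-half-year rate i satisfies (1 + i)^2 = 1 + 0.07058.
i = 1.07058^(1/2) − 1 = 0.0346884 = 3.46884%.

3.46884%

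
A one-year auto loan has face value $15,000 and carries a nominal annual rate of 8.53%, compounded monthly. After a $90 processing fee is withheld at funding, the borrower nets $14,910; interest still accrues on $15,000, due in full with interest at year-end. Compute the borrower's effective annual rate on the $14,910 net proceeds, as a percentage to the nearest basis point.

9.53%

Amount owed after one year: 15,000 × (1 + 0.0853/12)^12 = 15,000 × 1.088715 = $16,330.73.
Effective rate on net proceeds: 16,330.73 / 14,910 − 1 = 0.095287 = 9.53%.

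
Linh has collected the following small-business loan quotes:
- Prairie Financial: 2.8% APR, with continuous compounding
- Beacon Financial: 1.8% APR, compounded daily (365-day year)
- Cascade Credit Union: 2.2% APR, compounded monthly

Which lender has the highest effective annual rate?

Prairie Financial

Prairie Financial: e^0.028 − 1 = 2.840%
Beacon Financial: (1 + 0.018/365)^365 − 1 = 1.816%
Cascade Credit Union: (1 + 0.022/12)^12 − 1 = 2.222%
The highest effective annual rate is Prairie Financial at 2.840%.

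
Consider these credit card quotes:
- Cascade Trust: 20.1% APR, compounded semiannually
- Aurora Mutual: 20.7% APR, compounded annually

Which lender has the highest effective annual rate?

Cascade Trust

Cascade Trust: (1 + 0.201/2)^2 − 1 = 21.110%
Aurora Mutual: compounded annually, EAR = 20.700%
The highest effective annual rate is Cascade Trust at 21.110%.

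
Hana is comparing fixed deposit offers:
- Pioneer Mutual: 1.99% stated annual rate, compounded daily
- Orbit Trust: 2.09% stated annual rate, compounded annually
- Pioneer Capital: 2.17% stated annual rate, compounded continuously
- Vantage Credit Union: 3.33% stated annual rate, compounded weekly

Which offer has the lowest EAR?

Pioneer Mutual

Pioneer Mutual: (1 + 0.0199/365)^365 − 1 = 2.010%
Orbit Trust: compounded annually, EAR = 2.090%
Pioneer Capital: e^0.0217 − 1 = 2.194%
Vantage Credit Union: (1 + 0.0333/52)^52 − 1 = 3.385%
The lowest effective annual rate is Pioneer Mutual at 2.010%.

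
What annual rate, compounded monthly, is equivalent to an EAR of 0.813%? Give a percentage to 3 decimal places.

(1 + r/12)^12 − 1 = 0.00813, so 1 + r/12 = 1.00813^(1/12).
r/12 = 0.000675, so r = 0.008100 = 0.810%.

0.810%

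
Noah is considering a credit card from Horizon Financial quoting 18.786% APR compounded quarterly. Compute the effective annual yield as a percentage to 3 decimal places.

EAR = (1 + 0.18786/4)^4 − 1.
= (1 + 0.046965)^4 − 1 = 1.201513 − 1 = 20.151%.

20.151%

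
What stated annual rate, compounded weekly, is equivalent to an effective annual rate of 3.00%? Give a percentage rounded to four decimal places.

2.9567%

(1 + r/52)^52 − 1 = 0.0300, so 1 + r/52 = 1.0300^(1/52).
r/52 = 0.000569, so r = 0.029567 = 2.9567%.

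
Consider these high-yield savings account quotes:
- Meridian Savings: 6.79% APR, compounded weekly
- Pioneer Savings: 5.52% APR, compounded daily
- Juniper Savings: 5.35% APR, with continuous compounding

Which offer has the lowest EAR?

Meridian Savings: (1 + 0.0679/52)^52 − 1 = 7.021%
Pioneer Savings: (1 + 0.0552/365)^365 − 1 = 5.675%
Juniper Savings: e^0.0535 − 1 = 5.496%
The lowest effective annual rate is Juniper Savings at 5.496%.

Juniper Savings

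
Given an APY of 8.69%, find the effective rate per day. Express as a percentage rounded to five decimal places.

The per-day rate i satisfies (1 + i)^365 = 1 + 0.0869.
i = 1.0869^(1/365) − 1 = 0.0002283 = 0.02283%.

0.02283%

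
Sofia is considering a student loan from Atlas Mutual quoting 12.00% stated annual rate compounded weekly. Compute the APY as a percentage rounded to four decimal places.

12.7341%

EAR = (1 + 0.1200/52)^52 − 1.
= (1 + 0.002308)^52 − 1 = 1.127341 − 1 = 12.7341%.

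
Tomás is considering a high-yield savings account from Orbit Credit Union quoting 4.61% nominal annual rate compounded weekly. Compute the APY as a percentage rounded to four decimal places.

4.7158%

EAR = (1 + 0.0461/52)^52 − 1.
= 1.047158 − 1 = 4.7158%.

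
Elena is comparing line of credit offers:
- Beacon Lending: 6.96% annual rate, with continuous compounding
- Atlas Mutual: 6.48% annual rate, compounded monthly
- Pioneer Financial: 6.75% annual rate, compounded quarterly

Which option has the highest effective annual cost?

Beacon Lending

Beacon Lending: e^0.0696 − 1 = 7.208%
Atlas Mutual: (1 + 0.0648/12)^12 − 1 = 6.676%
Pioneer Financial: (1 + 0.0675/4)^4 − 1 = 6.923%
The highest effective annual rate is Beacon Lending at 7.208%.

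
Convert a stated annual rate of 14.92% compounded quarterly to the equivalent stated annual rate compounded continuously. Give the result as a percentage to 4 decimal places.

EAR = (1 + 0.1492/4)^4 − 1 = 0.157757.
Equivalent continuous rate: r = ln(1 + 0.157757) = 0.146485 = 14.6485%.

14.6485%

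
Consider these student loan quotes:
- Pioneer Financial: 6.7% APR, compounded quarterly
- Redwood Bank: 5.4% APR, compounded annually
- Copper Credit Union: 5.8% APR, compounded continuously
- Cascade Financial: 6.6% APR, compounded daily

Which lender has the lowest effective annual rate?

Pioneer Financial: (1 + 0.067/4)^4 − 1 = 6.870%
Redwood Bank: compounded annually, EAR = 5.400%
Copper Credit Union: e^0.058 − 1 = 5.971%
Cascade Financial: (1 + 0.066/365)^365 − 1 = 6.822%
The lowest effective annual rate is Redwood Bank at 5.400%.

Redwood Bank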